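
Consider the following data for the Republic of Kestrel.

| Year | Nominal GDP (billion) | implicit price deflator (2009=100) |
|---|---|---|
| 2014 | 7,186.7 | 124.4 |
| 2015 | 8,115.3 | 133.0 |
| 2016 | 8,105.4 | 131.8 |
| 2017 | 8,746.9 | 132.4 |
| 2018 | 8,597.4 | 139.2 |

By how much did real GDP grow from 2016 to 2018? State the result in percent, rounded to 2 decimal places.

Real GDP 2016 = 8105.4/1.318 = 6149.77.
Real GDP 2018 = 8597.4/1.392 = 6176.29.
Change = 6176.29/6149.77 − 1 = 0.0043.

0.43%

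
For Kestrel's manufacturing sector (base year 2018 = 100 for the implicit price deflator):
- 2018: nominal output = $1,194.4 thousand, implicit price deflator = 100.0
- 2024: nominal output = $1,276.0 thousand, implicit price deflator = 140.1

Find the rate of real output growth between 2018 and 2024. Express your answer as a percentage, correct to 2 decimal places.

-23.75%

Real output 2018 = 1194.4 / 1.000 = 1194.40.
Real output 2024 = 1276.0 / 1.401 = 910.78.
Real growth = 910.78 / 1194.40 − 1 = -0.2375.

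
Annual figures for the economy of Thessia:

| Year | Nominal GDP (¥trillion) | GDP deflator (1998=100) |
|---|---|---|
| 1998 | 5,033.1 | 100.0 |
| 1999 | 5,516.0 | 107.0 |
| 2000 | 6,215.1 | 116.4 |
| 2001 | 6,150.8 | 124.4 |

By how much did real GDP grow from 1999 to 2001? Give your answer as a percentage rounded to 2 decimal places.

Real GDP 1999 = 5516.0/1.070 = 5155.14.
Real GDP 2001 = 6150.8/1.244 = 4944.37.
Change = 4944.37/5155.14 − 1 = -0.0409.

-4.09%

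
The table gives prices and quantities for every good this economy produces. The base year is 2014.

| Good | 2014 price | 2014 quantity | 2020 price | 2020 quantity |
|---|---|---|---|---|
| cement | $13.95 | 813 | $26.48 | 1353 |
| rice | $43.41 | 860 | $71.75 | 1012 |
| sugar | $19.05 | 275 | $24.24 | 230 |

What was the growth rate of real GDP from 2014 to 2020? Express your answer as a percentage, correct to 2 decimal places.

24.62%

Real GDP 2014 = Nominal GDP 2014 = 13.95·813 + 43.41·860 + 19.05·275 = 53912.70.
Real GDP 2020 (at 2014 prices) = 13.95·1353 + 43.41·1012 + 19.05·230 = 67186.77.
Real growth = 67186.77/53912.70 − 1 = 0.2462.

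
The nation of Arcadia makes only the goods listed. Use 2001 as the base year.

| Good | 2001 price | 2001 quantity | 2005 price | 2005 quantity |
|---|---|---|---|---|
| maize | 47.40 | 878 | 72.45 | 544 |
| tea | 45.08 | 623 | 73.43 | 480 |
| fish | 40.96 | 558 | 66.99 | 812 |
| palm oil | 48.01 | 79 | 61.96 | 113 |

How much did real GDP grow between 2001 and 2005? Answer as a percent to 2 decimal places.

Real GDP 2001 = Nominal GDP 2001 = 47.40·878 + 45.08·623 + 40.96·558 + 48.01·79 = 96350.51.
Real GDP 2005 (at 2001 prices) = 47.40·544 + 45.08·480 + 40.96·812 + 48.01·113 = 86108.65.
Real growth = 86108.65/96350.51 − 1 = -0.1063.

-10.63%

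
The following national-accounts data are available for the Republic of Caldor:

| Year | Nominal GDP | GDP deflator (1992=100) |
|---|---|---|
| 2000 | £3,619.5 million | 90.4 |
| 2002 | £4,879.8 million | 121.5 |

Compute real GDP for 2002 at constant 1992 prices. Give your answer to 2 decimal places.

Real GDP = Nominal / (GDP deflator/100) = 4879.8 / 1.215 = 4016.30.

£4,016.30 million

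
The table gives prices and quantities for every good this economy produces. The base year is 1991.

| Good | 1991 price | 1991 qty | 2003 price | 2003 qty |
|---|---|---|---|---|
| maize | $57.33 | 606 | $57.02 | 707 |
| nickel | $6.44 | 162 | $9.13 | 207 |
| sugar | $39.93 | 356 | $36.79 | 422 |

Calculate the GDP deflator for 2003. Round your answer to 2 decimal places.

98.32

Nominal GDP 2003 = 57.02·707 + 9.13·207 + 36.79·422 = 57728.43.
Real GDP 2003 (at 1991 prices) = 57.33·707 + 6.44·207 + 39.93·422 = 58715.85.
Deflator = Nominal/Real × 100 = 57728.43/58715.85 × 100 = 98.318.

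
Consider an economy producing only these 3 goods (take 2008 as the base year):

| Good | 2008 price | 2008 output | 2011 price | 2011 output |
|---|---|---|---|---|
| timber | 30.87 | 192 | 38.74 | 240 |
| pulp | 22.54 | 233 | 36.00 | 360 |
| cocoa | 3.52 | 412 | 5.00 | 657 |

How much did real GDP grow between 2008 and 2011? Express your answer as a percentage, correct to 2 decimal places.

Real GDP 2008 = Nominal GDP 2008 = 30.87·192 + 22.54·233 + 3.52·412 = 12629.10.
Real GDP 2011 (at 2008 prices) = 30.87·240 + 22.54·360 + 3.52·657 = 17835.84.
Real growth = 17835.84/12629.10 − 1 = 0.4123.

41.23%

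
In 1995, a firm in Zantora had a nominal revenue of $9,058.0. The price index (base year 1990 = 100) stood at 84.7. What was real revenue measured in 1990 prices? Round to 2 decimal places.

$10,694.21

Real revenue = Nominal / (price index/100) = 9058.0 / 0.847 = 10694.21.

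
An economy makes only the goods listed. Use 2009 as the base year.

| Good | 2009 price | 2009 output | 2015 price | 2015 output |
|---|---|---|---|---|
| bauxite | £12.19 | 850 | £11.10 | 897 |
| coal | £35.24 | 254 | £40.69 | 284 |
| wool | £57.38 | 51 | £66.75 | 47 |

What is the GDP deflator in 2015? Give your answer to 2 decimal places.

104.27

Nominal GDP 2015 = 11.10·897 + 40.69·284 + 66.75·47 = 24649.91.
Real GDP 2015 (at 2009 prices) = 12.19·897 + 35.24·284 + 57.38·47 = 23639.45.
Deflator = Nominal/Real × 100 = 24649.91/23639.45 × 100 = 104.274.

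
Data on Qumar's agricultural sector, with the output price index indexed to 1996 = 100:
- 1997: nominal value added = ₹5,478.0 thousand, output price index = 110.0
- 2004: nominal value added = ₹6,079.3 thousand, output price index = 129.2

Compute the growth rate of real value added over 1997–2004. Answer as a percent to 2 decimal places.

-5.52%

Deflate each year: 1997 → 5478.0/1.100 = 4980.00; 2004 → 6079.3/1.292 = 4705.34.
So real value added changed by 4705.34/4980.00 − 1 = -0.0552, i.e. -5.52%.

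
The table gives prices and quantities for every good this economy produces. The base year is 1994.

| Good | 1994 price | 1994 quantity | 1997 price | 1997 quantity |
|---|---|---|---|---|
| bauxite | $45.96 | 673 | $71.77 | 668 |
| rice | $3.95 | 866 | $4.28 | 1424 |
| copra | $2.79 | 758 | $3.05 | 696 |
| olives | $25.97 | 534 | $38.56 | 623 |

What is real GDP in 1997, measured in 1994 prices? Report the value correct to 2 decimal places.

Real GDP 1997 = Σ (p_1994 × q_1997) = 45.96·668 + 3.95·1424 + 2.79·696 + 25.97·623 = 54447.23.

$54447.23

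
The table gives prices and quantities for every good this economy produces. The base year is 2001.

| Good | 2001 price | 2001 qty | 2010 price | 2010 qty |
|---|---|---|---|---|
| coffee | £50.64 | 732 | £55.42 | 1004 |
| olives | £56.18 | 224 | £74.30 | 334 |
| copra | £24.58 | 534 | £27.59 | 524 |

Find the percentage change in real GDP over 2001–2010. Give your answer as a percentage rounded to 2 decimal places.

Real GDP 2001 = Nominal GDP 2001 = 50.64·732 + 56.18·224 + 24.58·534 = 62778.52.
Real GDP 2010 (at 2001 prices) = 50.64·1004 + 56.18·334 + 24.58·524 = 82486.60.
Real growth = 82486.60/62778.52 − 1 = 0.3139.

31.39%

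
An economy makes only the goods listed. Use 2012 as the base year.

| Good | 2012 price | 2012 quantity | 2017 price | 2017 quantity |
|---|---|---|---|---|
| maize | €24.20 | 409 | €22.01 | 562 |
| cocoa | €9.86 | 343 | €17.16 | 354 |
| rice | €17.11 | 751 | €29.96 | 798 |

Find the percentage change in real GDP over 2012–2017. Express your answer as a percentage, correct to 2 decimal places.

17.66%

Real GDP 2012 = Nominal GDP 2012 = 24.20·409 + 9.86·343 + 17.11·751 = 26129.39.
Real GDP 2017 (at 2012 prices) = 24.20·562 + 9.86·354 + 17.11·798 = 30744.62.
Real growth = 30744.62/26129.39 − 1 = 0.1766.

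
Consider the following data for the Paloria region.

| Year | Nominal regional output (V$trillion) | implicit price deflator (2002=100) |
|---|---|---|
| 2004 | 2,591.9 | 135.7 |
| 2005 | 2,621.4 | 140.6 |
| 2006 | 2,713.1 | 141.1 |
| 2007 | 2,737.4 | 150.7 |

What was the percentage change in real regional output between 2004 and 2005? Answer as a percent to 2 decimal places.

Real regional output 2004 = 2591.9/1.357 = 1910.02.
Real regional output 2005 = 2621.4/1.406 = 1864.44.
Change = 1864.44/1910.02 − 1 = -0.0239.

-2.39%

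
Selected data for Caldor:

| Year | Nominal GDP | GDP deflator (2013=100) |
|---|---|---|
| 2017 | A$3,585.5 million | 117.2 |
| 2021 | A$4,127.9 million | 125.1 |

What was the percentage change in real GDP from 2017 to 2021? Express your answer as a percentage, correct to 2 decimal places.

Real GDP 2017 = 3585.5 / 1.172 = 3059.30.
Real GDP 2021 = 4127.9 / 1.251 = 3299.68.
Real growth = 3299.68 / 3059.30 − 1 = 0.0786.

7.86%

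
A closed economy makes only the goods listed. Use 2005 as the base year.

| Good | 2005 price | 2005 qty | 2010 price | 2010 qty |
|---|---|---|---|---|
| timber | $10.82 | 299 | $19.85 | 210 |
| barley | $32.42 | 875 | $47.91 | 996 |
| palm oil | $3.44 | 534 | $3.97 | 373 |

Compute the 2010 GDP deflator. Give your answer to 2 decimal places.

Nominal GDP 2010 = 19.85·210 + 47.91·996 + 3.97·373 = 53367.67.
Real GDP 2010 (at 2005 prices) = 10.82·210 + 32.42·996 + 3.44·373 = 35845.64.
Deflator = Nominal/Real × 100 = 53367.67/35845.64 × 100 = 148.882.

148.88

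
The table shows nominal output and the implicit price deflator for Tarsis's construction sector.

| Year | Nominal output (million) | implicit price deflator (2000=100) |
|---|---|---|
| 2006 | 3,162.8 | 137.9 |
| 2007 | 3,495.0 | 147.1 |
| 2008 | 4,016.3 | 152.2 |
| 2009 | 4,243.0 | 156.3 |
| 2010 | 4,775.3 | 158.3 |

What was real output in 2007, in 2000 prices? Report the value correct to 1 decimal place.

2,375.9 million

Real output 2007 = 3495.0 / 1.471 = 2375.93.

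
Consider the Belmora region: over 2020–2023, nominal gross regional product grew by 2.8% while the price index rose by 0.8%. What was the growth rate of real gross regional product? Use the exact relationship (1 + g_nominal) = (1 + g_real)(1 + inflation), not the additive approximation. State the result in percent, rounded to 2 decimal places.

(1 + g_nom) = (1 + g_real)(1 + π), so g_real = 1.0280 / 1.0080 − 1 = 0.01984.

1.98%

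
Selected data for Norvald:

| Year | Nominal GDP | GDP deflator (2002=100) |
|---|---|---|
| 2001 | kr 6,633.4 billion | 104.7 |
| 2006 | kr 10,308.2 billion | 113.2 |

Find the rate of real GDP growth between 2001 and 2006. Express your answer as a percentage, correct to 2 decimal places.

43.73%

Real GDP 2001 = 6633.4 / 1.047 = 6335.63.
Real GDP 2006 = 10308.2 / 1.132 = 9106.18.
Real growth = 9106.18 / 6335.63 − 1 = 0.4373.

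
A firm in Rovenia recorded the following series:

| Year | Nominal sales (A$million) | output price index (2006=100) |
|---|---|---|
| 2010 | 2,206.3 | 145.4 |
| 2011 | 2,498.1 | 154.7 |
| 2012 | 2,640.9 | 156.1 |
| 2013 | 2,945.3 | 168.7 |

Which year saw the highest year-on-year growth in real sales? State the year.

2011

2011: real = 2498.1/1.547 = 1614.80; growth vs 2010 (1517.40) = 6.42%.
2012: real = 2640.9/1.561 = 1691.80; growth vs 2011 (1614.80) = 4.77%.
2013: real = 2945.3/1.687 = 1745.88; growth vs 2012 (1691.80) = 3.20%.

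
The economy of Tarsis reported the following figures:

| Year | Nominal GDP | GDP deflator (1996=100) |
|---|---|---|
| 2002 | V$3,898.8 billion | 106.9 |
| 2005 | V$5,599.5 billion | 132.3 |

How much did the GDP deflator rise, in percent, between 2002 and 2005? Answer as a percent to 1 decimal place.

23.8%

Price-level change = 132.3 / 106.9 − 1 = 0.2376.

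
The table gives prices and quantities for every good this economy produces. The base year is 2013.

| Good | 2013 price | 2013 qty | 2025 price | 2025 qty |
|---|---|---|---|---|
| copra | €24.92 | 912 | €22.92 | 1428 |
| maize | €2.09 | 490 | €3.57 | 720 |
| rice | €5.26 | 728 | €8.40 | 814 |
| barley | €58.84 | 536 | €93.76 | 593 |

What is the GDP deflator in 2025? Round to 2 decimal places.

Nominal GDP 2025 = 22.92·1428 + 3.57·720 + 8.40·814 + 93.76·593 = 97737.44.
Real GDP 2025 (at 2013 prices) = 24.92·1428 + 2.09·720 + 5.26·814 + 58.84·593 = 76264.32.
Deflator = Nominal/Real × 100 = 97737.44/76264.32 × 100 = 128.156.

128.16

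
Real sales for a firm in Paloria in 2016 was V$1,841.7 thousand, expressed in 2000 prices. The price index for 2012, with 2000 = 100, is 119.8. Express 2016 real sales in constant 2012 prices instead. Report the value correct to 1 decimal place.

V$2,206.4 thousand

Real sales in 2012 prices = Real sales in 2000 prices × (P_2012/P_2000) = 1841.7 × 1.198 = 2206.36.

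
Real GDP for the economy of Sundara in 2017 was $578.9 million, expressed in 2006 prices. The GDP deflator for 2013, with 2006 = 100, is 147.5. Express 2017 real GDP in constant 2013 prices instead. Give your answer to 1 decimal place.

Real GDP in 2013 prices = Real GDP in 2006 prices × (P_2013/P_2006) = 578.9 × 1.475 = 853.88.

$853.9 million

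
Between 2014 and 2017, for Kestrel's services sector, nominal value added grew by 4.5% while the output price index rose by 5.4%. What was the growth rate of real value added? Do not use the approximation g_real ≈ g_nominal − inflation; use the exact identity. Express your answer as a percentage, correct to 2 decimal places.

-0.85%

(1 + g_nom) = (1 + g_real)(1 + π), so g_real = 1.0450 / 1.0540 − 1 = -0.00854.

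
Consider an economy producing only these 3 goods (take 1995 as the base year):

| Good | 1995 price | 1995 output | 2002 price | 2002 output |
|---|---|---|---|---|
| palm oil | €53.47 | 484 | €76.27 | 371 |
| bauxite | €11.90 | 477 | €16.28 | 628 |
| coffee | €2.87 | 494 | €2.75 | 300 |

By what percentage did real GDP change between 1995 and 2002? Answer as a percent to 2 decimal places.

Real GDP 1995 = Nominal GDP 1995 = 53.47·484 + 11.90·477 + 2.87·494 = 32973.56.
Real GDP 2002 (at 1995 prices) = 53.47·371 + 11.90·628 + 2.87·300 = 28171.57.
Real growth = 28171.57/32973.56 − 1 = -0.1456.

-14.56%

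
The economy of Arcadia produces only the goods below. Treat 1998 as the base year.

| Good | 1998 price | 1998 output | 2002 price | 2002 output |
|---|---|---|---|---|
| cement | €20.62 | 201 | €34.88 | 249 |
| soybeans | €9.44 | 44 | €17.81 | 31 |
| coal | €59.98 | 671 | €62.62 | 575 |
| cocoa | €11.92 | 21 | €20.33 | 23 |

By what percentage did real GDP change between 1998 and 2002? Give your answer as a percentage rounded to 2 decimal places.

-10.80%

Real GDP 1998 = Nominal GDP 1998 = 20.62·201 + 9.44·44 + 59.98·671 + 11.92·21 = 45056.88.
Real GDP 2002 (at 1998 prices) = 20.62·249 + 9.44·31 + 59.98·575 + 11.92·23 = 40189.68.
Real growth = 40189.68/45056.88 − 1 = -0.1080.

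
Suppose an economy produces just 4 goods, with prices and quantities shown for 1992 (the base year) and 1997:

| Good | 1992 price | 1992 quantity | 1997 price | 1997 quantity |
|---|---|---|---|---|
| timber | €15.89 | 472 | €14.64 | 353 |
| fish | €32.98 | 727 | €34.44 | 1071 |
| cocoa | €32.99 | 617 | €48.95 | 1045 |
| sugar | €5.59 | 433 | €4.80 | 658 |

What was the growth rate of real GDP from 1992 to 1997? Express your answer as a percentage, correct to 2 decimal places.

45.77%

Real GDP 1992 = Nominal GDP 1992 = 15.89·472 + 32.98·727 + 32.99·617 + 5.59·433 = 54251.84.
Real GDP 1997 (at 1992 prices) = 15.89·353 + 32.98·1071 + 32.99·1045 + 5.59·658 = 79083.52.
Real growth = 79083.52/54251.84 − 1 = 0.4577.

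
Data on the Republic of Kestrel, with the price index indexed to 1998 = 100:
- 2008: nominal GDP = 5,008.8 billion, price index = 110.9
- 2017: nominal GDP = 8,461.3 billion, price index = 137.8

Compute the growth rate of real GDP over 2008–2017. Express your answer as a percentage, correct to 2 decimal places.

35.95%

Deflate each year: 2008 → 5008.8/1.109 = 4516.50; 2017 → 8461.3/1.378 = 6140.28.
So real GDP changed by 6140.28/4516.50 − 1 = 0.3595, i.e. 35.95%.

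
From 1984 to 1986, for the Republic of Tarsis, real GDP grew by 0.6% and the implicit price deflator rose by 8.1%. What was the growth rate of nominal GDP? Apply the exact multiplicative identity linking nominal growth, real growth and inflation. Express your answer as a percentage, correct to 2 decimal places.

8.75%

(1 + g_nom) = (1 + g_real)(1 + π) = 1.0060 × 1.0810 = 1.08749.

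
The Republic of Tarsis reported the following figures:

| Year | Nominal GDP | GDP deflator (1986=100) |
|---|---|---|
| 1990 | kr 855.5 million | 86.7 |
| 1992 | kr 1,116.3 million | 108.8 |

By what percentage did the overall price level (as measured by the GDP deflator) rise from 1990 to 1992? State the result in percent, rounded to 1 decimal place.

Price-level change = 108.8 / 86.7 − 1 = 0.2549.

25.5%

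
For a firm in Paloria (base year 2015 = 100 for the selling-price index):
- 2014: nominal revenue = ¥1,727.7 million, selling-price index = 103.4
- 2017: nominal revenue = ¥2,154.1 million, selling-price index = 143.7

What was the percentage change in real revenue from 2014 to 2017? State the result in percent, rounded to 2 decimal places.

-10.29%

Deflate each year: 2014 → 1727.7/1.034 = 1670.89; 2017 → 2154.1/1.437 = 1499.03.
So real revenue changed by 1499.03/1670.89 − 1 = -0.1029, i.e. -10.29%.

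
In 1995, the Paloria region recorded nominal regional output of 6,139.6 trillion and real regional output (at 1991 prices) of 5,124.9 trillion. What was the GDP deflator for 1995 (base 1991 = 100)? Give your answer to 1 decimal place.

GDP deflator = (Nominal / Real) × 100 = 6139.6 / 5124.9 × 100 = 119.80.

119.8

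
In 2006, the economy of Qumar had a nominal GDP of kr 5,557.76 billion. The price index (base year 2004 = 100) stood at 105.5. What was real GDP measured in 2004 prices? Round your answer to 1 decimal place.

Real GDP = Nominal / (price index/100) = 5557.76 / 1.055 = 5268.02.

kr 5,268.0 billion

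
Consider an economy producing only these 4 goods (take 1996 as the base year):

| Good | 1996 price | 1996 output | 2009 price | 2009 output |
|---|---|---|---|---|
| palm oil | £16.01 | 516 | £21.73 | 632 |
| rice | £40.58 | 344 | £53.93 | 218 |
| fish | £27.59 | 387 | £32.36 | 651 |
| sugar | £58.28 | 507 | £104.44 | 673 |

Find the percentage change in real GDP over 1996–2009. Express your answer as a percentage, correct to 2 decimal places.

Real GDP 1996 = Nominal GDP 1996 = 16.01·516 + 40.58·344 + 27.59·387 + 58.28·507 = 62445.97.
Real GDP 2009 (at 1996 prices) = 16.01·632 + 40.58·218 + 27.59·651 + 58.28·673 = 76148.29.
Real growth = 76148.29/62445.97 − 1 = 0.2194.

21.94%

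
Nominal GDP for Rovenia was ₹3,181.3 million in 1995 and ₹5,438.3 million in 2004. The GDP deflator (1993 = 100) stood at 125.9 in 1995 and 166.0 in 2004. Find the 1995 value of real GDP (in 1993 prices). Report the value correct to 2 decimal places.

Real GDP = Nominal / (GDP deflator/100) = 3181.3 / 1.259 = 2526.85.

₹2,526.85 million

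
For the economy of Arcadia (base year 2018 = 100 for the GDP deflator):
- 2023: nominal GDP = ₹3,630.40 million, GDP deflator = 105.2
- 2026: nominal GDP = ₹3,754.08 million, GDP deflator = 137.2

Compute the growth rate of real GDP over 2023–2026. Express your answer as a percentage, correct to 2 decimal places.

-20.71%

Real GDP 2023 = 3630.40 / 1.052 = 3450.95.
Real GDP 2026 = 3754.08 / 1.372 = 2736.21.
Real growth = 2736.21 / 3450.95 − 1 = -0.2071.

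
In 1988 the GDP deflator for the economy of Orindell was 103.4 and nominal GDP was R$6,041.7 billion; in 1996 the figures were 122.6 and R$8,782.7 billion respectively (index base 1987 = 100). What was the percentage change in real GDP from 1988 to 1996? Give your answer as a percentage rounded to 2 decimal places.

Real GDP 1988 = 6041.7 / 1.034 = 5843.04.
Real GDP 1996 = 8782.7 / 1.226 = 7163.70.
Real growth = 7163.70 / 5843.04 − 1 = 0.2260.

22.60%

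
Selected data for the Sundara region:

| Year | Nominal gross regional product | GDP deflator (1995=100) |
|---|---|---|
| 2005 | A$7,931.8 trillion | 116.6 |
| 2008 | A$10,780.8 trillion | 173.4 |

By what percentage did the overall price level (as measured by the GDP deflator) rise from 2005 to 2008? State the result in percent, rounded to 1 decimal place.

48.7%

Price-level change = 173.4 / 116.6 − 1 = 0.4871.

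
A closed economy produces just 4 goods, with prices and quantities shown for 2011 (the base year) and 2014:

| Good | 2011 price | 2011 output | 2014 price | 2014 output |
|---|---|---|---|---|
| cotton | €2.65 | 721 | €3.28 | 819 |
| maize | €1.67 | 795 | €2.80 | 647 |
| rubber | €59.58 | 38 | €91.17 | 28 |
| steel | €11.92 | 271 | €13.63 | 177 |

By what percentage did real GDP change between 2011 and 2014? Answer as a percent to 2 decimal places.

-19.51%

Real GDP 2011 = Nominal GDP 2011 = 2.65·721 + 1.67·795 + 59.58·38 + 11.92·271 = 8732.66.
Real GDP 2014 (at 2011 prices) = 2.65·819 + 1.67·647 + 59.58·28 + 11.92·177 = 7028.92.
Real growth = 7028.92/8732.66 − 1 = -0.1951.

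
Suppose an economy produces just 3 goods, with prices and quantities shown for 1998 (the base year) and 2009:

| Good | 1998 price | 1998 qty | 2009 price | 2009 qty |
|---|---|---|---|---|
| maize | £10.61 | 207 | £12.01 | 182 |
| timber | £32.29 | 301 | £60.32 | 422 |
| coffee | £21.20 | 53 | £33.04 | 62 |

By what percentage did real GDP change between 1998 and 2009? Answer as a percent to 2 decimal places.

29.39%

Real GDP 1998 = Nominal GDP 1998 = 10.61·207 + 32.29·301 + 21.20·53 = 13039.16.
Real GDP 2009 (at 1998 prices) = 10.61·182 + 32.29·422 + 21.20·62 = 16871.80.
Real growth = 16871.80/13039.16 − 1 = 0.2939.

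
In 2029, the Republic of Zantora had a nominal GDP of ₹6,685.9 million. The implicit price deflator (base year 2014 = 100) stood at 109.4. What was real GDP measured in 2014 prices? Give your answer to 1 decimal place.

Real GDP = Nominal / (implicit price deflator/100) = 6685.9 / 1.094 = 6111.43.

₹6,111.4 million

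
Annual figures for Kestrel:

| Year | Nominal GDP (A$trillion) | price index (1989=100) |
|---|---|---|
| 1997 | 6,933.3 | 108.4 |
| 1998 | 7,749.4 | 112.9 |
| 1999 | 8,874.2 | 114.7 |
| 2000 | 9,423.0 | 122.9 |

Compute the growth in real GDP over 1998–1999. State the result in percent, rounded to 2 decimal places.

Real GDP 1998 = 7749.4/1.129 = 6863.95.
Real GDP 1999 = 8874.2/1.147 = 7736.88.
Change = 7736.88/6863.95 − 1 = 0.1272.

12.72%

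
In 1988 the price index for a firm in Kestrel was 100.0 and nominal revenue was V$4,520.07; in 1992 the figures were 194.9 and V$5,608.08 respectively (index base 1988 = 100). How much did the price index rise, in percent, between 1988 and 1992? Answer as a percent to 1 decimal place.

Price-level change = 194.9 / 100.0 − 1 = 0.9490.

94.9%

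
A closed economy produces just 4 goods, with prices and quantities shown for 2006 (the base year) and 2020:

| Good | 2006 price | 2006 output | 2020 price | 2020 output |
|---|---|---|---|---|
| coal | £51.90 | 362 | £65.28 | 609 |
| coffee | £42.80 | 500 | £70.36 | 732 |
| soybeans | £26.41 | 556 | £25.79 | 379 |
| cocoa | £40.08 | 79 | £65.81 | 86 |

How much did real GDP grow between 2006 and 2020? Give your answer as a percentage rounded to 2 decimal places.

Real GDP 2006 = Nominal GDP 2006 = 51.90·362 + 42.80·500 + 26.41·556 + 40.08·79 = 58038.08.
Real GDP 2020 (at 2006 prices) = 51.90·609 + 42.80·732 + 26.41·379 + 40.08·86 = 76392.97.
Real growth = 76392.97/58038.08 − 1 = 0.3163.

31.63%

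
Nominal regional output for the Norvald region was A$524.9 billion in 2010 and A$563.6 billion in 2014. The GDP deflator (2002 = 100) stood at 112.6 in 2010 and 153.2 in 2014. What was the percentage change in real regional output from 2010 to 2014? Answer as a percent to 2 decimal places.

-21.08%

Real regional output 2010 = 524.9 / 1.126 = 466.16.
Real regional output 2014 = 563.6 / 1.532 = 367.89.
Real growth = 367.89 / 466.16 − 1 = -0.2108.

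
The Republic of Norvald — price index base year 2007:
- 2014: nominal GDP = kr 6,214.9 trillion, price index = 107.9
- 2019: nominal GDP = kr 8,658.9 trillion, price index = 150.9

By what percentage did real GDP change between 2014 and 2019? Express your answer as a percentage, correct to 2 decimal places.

Real GDP 2014 = 6214.9 / 1.079 = 5759.87.
Real GDP 2019 = 8658.9 / 1.509 = 5738.17.
Real growth = 5738.17 / 5759.87 − 1 = -0.0038.

-0.38%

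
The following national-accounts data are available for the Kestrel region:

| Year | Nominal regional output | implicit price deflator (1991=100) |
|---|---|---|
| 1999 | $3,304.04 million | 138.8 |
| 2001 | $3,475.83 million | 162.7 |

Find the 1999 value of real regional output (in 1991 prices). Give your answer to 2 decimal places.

Real regional output = Nominal / (implicit price deflator/100) = 3304.04 / 1.388 = 2380.43.

$2,380.43 million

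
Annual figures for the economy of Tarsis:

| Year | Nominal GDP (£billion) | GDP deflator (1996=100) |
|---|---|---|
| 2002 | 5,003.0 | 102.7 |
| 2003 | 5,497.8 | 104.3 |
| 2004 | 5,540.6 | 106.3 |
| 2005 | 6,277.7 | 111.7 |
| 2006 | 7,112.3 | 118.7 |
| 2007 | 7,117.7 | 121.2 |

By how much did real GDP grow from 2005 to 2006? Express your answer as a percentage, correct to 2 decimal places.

Real GDP 2005 = 6277.7/1.117 = 5620.14.
Real GDP 2006 = 7112.3/1.187 = 5991.83.
Change = 5991.83/5620.14 − 1 = 0.0661.

6.61%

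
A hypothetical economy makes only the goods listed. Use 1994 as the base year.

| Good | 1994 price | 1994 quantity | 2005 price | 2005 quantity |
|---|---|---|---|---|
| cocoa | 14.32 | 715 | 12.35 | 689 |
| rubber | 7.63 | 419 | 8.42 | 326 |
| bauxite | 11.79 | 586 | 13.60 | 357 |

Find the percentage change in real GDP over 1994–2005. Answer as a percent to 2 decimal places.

-18.59%

Real GDP 1994 = Nominal GDP 1994 = 14.32·715 + 7.63·419 + 11.79·586 = 20344.71.
Real GDP 2005 (at 1994 prices) = 14.32·689 + 7.63·326 + 11.79·357 = 16562.89.
Real growth = 16562.89/20344.71 − 1 = -0.1859.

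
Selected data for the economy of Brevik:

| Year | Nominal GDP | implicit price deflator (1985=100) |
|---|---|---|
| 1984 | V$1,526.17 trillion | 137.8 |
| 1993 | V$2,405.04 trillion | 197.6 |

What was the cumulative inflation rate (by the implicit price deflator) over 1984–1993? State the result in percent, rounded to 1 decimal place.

43.4%

Price-level change = 197.6 / 137.8 − 1 = 0.4340.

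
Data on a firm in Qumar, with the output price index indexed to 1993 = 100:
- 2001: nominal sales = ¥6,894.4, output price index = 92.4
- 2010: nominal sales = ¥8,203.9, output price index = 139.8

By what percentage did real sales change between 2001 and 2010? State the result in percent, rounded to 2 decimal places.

-21.35%

Real sales 2001 = 6894.4 / 0.924 = 7461.47.
Real sales 2010 = 8203.9 / 1.398 = 5868.31.
Real growth = 5868.31 / 7461.47 − 1 = -0.2135.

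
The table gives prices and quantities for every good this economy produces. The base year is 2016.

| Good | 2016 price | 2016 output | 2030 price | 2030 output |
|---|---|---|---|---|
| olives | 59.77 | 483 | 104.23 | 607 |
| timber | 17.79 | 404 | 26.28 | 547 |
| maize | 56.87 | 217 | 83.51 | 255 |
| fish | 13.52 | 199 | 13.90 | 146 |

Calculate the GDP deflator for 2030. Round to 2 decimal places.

Nominal GDP 2030 = 104.23·607 + 26.28·547 + 83.51·255 + 13.90·146 = 100967.22.
Real GDP 2030 (at 2016 prices) = 59.77·607 + 17.79·547 + 56.87·255 + 13.52·146 = 62487.29.
Deflator = Nominal/Real × 100 = 100967.22/62487.29 × 100 = 161.580.

161.58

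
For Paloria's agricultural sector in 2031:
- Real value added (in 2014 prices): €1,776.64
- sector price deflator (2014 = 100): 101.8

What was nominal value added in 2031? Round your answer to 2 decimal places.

Nominal value added = Real × (sector price deflator/100) = 1776.64 × 1.018 = 1808.62.

€1,808.62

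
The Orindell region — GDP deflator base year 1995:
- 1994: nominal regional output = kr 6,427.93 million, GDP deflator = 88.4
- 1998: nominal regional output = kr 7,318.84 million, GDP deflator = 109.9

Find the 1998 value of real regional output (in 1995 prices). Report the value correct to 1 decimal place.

Real regional output = Nominal / (GDP deflator/100) = 7318.84 / 1.099 = 6659.55.

kr 6,659.5 million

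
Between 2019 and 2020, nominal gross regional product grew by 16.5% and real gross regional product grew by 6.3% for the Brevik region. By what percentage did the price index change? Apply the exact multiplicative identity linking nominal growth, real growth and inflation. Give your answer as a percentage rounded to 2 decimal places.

9.60%

(1 + g_nom) = (1 + g_real)(1 + π), so π = 1.1650 / 1.0630 − 1 = 0.09595.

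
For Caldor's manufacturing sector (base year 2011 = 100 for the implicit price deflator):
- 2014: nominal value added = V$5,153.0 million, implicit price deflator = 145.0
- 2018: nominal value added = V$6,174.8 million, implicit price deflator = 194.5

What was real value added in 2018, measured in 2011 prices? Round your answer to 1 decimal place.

Real value added = Nominal / (implicit price deflator/100) = 6174.8 / 1.945 = 3174.70.

V$3,174.7 million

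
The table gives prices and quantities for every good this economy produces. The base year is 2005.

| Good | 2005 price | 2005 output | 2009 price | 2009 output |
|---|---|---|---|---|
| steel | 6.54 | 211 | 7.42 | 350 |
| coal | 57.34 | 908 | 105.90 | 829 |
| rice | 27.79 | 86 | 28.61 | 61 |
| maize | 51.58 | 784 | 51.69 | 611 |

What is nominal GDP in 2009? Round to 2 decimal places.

123715.90

Nominal GDP 2009 = Σ (p_2009 × q_2009) = 7.42·350 + 105.90·829 + 28.61·61 + 51.69·611 = 123715.90.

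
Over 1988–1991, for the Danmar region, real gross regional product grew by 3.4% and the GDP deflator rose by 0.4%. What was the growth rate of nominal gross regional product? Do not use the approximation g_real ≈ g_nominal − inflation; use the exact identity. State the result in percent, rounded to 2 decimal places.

3.81%

(1 + g_nom) = (1 + g_real)(1 + π) = 1.0340 × 1.0040 = 1.03814.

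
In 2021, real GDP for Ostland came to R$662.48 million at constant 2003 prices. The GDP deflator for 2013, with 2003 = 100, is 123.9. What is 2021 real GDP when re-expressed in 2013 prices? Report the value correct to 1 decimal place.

Real GDP in 2013 prices = Real GDP in 2003 prices × (P_2013/P_2003) = 662.48 × 1.239 = 820.81.

R$820.8 million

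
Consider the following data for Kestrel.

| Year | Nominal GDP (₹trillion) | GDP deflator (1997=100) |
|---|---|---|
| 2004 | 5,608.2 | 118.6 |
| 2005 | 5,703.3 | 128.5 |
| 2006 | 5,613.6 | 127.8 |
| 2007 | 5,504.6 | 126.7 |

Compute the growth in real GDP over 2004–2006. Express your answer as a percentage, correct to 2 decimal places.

-7.11%

Real GDP 2004 = 5608.2/1.186 = 4728.67.
Real GDP 2006 = 5613.6/1.278 = 4392.49.
Change = 4392.49/4728.67 − 1 = -0.0711.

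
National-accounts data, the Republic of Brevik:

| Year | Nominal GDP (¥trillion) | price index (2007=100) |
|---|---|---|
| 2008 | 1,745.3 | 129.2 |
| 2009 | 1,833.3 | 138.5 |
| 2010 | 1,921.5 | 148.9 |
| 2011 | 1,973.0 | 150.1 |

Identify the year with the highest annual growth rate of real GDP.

2011

2009: real = 1833.3/1.385 = 1323.68; growth vs 2008 (1350.85) = -2.01%.
2010: real = 1921.5/1.489 = 1290.46; growth vs 2009 (1323.68) = -2.51%.
2011: real = 1973.0/1.501 = 1314.46; growth vs 2010 (1290.46) = 1.86%.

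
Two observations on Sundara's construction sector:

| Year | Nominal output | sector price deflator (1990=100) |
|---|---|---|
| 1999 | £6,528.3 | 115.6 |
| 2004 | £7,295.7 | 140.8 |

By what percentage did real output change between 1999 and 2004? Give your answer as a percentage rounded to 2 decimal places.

Deflate each year: 1999 → 6528.3/1.156 = 5647.32; 2004 → 7295.7/1.408 = 5181.61.
So real output changed by 5181.61/5647.32 − 1 = -0.0825, i.e. -8.25%.

-8.25%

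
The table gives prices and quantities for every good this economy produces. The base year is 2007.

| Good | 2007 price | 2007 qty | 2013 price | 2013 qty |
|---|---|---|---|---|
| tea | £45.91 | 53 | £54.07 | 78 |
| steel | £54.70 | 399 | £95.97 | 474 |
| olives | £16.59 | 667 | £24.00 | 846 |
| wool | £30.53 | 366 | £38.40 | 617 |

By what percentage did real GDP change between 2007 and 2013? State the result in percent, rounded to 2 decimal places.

34.16%

Real GDP 2007 = Nominal GDP 2007 = 45.91·53 + 54.70·399 + 16.59·667 + 30.53·366 = 46498.04.
Real GDP 2013 (at 2007 prices) = 45.91·78 + 54.70·474 + 16.59·846 + 30.53·617 = 62380.93.
Real growth = 62380.93/46498.04 − 1 = 0.3416.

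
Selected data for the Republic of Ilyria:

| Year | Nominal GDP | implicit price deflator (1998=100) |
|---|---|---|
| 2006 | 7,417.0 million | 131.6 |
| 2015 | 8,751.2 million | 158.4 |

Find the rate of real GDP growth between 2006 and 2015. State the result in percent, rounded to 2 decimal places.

Deflate each year: 2006 → 7417.0/1.316 = 5636.02; 2015 → 8751.2/1.584 = 5524.75.
So real GDP changed by 5524.75/5636.02 − 1 = -0.0197, i.e. -1.97%.

-1.97%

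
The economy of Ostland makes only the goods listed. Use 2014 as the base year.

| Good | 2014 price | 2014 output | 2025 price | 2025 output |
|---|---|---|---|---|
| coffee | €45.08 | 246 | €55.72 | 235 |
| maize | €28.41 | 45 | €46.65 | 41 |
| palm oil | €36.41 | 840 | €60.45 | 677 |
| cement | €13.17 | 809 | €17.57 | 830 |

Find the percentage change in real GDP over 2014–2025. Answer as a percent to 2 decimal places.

-11.69%

Real GDP 2014 = Nominal GDP 2014 = 45.08·246 + 28.41·45 + 36.41·840 + 13.17·809 = 53607.06.
Real GDP 2025 (at 2014 prices) = 45.08·235 + 28.41·41 + 36.41·677 + 13.17·830 = 47339.28.
Real growth = 47339.28/53607.06 − 1 = -0.1169.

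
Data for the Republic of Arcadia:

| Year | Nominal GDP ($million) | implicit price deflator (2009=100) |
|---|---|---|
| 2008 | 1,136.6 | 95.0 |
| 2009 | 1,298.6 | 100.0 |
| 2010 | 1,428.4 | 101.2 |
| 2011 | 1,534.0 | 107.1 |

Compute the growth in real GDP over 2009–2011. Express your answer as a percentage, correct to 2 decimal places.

10.30%

Real GDP 2009 = 1298.6/1.000 = 1298.60.
Real GDP 2011 = 1534.0/1.071 = 1432.31.
Change = 1432.31/1298.60 − 1 = 0.1030.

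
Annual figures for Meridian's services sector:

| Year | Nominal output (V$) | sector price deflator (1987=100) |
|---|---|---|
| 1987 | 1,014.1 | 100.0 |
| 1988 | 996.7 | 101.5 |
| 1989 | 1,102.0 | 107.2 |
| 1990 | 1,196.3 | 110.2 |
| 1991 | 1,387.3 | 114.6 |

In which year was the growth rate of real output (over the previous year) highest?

1991

1988: real = 996.7/1.015 = 981.97; growth vs 1987 (1014.10) = -3.17%.
1989: real = 1102.0/1.072 = 1027.99; growth vs 1988 (981.97) = 4.69%.
1990: real = 1196.3/1.102 = 1085.57; growth vs 1989 (1027.99) = 5.60%.
1991: real = 1387.3/1.146 = 1210.56; growth vs 1990 (1085.57) = 11.51%.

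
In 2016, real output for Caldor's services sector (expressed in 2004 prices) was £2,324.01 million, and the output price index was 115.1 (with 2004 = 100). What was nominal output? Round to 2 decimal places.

Nominal output = Real × (output price index/100) = 2324.01 × 1.151 = 2674.94.

£2,674.94 million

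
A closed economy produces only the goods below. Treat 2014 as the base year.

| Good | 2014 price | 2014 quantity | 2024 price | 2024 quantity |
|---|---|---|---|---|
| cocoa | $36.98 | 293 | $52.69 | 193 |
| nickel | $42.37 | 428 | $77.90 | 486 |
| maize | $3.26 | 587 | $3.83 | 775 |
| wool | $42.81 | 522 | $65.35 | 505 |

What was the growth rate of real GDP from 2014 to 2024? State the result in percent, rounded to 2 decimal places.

Real GDP 2014 = Nominal GDP 2014 = 36.98·293 + 42.37·428 + 3.26·587 + 42.81·522 = 53229.94.
Real GDP 2024 (at 2014 prices) = 36.98·193 + 42.37·486 + 3.26·775 + 42.81·505 = 51874.51.
Real growth = 51874.51/53229.94 − 1 = -0.0255.

-2.55%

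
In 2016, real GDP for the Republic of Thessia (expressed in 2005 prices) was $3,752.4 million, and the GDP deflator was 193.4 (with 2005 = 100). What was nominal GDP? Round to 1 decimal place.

$7,257.1 million

Nominal GDP = Real × (GDP deflator/100) = 3752.4 × 1.934 = 7257.14.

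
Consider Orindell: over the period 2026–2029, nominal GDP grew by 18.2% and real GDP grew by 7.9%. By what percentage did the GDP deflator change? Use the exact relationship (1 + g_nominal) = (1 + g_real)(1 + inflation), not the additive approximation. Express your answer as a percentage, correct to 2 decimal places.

(1 + g_nom) = (1 + g_real)(1 + π), so π = 1.1820 / 1.0790 − 1 = 0.09546.

9.55%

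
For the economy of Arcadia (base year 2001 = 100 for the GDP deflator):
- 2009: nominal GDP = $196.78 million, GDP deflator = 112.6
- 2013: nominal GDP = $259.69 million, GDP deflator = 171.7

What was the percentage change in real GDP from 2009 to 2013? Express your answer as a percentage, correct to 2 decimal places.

-13.45%

Deflate each year: 2009 → 196.78/1.126 = 174.76; 2013 → 259.69/1.717 = 151.25.
So real GDP changed by 151.25/174.76 − 1 = -0.1345, i.e. -13.45%.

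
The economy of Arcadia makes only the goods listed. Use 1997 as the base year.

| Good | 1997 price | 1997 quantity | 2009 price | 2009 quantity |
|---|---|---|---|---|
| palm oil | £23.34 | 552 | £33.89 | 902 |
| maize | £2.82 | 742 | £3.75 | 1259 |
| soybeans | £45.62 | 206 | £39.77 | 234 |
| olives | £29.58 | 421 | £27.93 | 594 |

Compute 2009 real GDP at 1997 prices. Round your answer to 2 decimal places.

£52848.66

Real GDP 2009 = Σ (p_1997 × q_2009) = 23.34·902 + 2.82·1259 + 45.62·234 + 29.58·594 = 52848.66.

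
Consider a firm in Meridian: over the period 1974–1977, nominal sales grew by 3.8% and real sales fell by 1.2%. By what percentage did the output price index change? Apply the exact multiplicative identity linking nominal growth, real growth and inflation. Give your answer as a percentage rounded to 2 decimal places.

(1 + g_nom) = (1 + g_real)(1 + π), so π = 1.0380 / 0.9880 − 1 = 0.05061.

5.06%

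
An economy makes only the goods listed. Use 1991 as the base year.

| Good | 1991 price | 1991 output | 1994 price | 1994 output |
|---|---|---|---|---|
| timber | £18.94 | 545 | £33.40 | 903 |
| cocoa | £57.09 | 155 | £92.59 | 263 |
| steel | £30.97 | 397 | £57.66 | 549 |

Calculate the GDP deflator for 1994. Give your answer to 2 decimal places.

Nominal GDP 1994 = 33.40·903 + 92.59·263 + 57.66·549 = 86166.71.
Real GDP 1994 (at 1991 prices) = 18.94·903 + 57.09·263 + 30.97·549 = 49120.02.
Deflator = Nominal/Real × 100 = 86166.71/49120.02 × 100 = 175.421.

175.42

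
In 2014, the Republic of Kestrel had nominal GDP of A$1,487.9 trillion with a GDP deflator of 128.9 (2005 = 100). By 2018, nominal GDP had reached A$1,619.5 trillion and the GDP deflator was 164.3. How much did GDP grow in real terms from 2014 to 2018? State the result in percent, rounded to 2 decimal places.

Real GDP 2014 = 1487.9 / 1.289 = 1154.31.
Real GDP 2018 = 1619.5 / 1.643 = 985.70.
Real growth = 985.70 / 1154.31 − 1 = -0.1461.

-14.61%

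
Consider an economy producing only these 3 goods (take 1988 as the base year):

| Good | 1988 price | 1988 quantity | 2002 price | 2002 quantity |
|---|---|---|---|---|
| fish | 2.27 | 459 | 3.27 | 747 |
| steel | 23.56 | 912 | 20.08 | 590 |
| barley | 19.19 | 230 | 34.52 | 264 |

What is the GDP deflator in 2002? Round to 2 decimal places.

Nominal GDP 2002 = 3.27·747 + 20.08·590 + 34.52·264 = 23403.17.
Real GDP 2002 (at 1988 prices) = 2.27·747 + 23.56·590 + 19.19·264 = 20662.25.
Deflator = Nominal/Real × 100 = 23403.17/20662.25 × 100 = 113.265.

113.27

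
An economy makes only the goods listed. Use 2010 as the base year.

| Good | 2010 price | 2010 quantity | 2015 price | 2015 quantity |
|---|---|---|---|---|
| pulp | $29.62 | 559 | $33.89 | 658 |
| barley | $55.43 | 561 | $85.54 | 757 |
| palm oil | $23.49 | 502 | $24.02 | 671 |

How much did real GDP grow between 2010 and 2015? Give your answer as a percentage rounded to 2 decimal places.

Real GDP 2010 = Nominal GDP 2010 = 29.62·559 + 55.43·561 + 23.49·502 = 59445.79.
Real GDP 2015 (at 2010 prices) = 29.62·658 + 55.43·757 + 23.49·671 = 77212.26.
Real growth = 77212.26/59445.79 − 1 = 0.2989.

29.89%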